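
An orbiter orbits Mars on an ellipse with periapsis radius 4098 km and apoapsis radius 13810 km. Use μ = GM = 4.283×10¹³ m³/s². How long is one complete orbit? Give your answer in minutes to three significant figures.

T ≈ 429 minutes

Semi-major axis a = (r_p + r_a)/2 = (4098.0 + 13810)/2 = 8954.0 km = 8.954×10⁶ m.
By Kepler's third law T = 2π√(a³/μ) = 2π × 4.094×10³ = 2.572×10⁴ s.
= 428.7 minutes.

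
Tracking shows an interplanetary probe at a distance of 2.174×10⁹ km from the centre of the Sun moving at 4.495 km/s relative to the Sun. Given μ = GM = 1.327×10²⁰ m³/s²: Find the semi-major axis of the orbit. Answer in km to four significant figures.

r = 2.174×10¹² m.
Vis-viva rearranged: 1/a = 2/r − v²/μ = 9.200×10⁻¹³ − 1.523×10⁻¹³ = 7.677×10⁻¹³ m⁻¹.
a = 1.303×10¹² m = 1.3026×10⁹ km.

a ≈ 1.303×10⁹ km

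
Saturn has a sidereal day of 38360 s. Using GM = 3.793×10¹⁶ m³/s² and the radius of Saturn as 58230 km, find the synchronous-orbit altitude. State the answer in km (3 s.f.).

h_sync ≈ 54000 km

A synchronous orbit has period T, so by Kepler's third law a = (μT²/4π²)^(1/3).
μT²/4π² = 3.793×10¹⁶ × (3.836×10⁴)² / 39.48 = 1.414×10²⁴ m³.
a = 1.122×10⁸ m = 1.1223×10⁵ km.
Altitude h = a − R = 1.1223×10⁵ − 58230 = 54005 km.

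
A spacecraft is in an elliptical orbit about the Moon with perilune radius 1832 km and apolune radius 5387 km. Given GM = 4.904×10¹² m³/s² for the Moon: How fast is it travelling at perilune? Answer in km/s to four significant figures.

Semi-major axis a = (r_p + r_a)/2 = 3609.5 km = 3.610×10⁶ m.
Vis-viva: v² = μ(2/r − 1/a) = 4.904×10¹² × (1.092×10⁻⁶ − 2.770×10⁻⁷) = 3.995×10⁶ m²/s².
v = 1999 m/s = 1.999 km/s.

v ≈ 1.999 km/s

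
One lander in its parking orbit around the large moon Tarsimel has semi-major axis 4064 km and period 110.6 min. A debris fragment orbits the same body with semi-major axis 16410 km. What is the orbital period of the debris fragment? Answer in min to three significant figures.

Kepler's third law: T² ∝ a³, so T₂ = T₁ (a₂/a₁)^(3/2).
a₂/a₁ = 4.038, (a₂/a₁)^(3/2) = 8.114.
T₂ = 110.6 × 8.114 = 897.4 min.

T₂ ≈ 897 min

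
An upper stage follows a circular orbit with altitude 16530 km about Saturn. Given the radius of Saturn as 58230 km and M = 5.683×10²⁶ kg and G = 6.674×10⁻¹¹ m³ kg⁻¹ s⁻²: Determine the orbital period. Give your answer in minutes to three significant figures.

T ≈ 348 minutes

μ = GM = 6.674×10⁻¹¹ × 5.683×10²⁶ = 3.793×10¹⁶ m³/s².
r = 58230 + 16530 = 74760 km = 7.4760×10⁷ m.
Kepler's third law: T = 2π√(r³/μ) = 2π√((7.476×10⁷)³ / 3.793×10¹⁶).
r³/μ = 1.102×10⁷ s², so T = 2π × 3.319×10³ = 2.085×10⁴ s.
Converting: 2.085×10⁴ s ÷ 60.00 = 347.6 minutes.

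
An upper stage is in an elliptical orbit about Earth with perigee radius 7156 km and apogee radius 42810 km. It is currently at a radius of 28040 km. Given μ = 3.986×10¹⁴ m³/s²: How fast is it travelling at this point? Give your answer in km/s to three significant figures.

v ≈ 3.53 km/s

Semi-major axis a = (r_p + r_a)/2 = 24983 km = 2.498×10⁷ m.
Vis-viva: v² = μ(2/r − 1/a) = 3.986×10¹⁴ × (7.133×10⁻⁸ − 4.003×10⁻⁸) = 1.248×10⁷ m²/s².
v = 3532 m/s = 3.532 km/s.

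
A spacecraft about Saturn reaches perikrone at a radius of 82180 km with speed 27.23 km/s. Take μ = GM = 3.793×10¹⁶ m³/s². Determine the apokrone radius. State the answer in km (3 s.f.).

r_p = 8.218×10⁷ m.
Specific energy ε = v²/2 − μ/r = -9.081×10⁷ J/kg, so a = −μ/(2ε) = 2.088×10⁸ m.
The apsides satisfy r_p + r_a = 2a, so the apokrone radius is 2a − r_p = 3.355×10⁸ m = 3.3550×10⁵ km.

apokrone radius ≈ 3.35×10⁵ km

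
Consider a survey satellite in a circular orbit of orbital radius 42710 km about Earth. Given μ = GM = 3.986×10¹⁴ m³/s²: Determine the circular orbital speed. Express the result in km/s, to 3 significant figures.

r = 42710 km = 4.271×10⁷ m.
For a circular orbit v = √(μ/r) = √(3.986×10¹⁴ / 4.271×10⁷) = √(9.333×10⁶) = 3055 m/s.
That is 3.055 km/s.

v ≈ 3.05 km/s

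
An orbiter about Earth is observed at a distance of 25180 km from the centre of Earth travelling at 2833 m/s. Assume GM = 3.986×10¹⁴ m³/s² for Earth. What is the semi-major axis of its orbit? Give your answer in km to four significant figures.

a ≈ 16870 km

r = 2.518×10⁷ m.
Vis-viva rearranged: 1/a = 2/r − v²/μ = 7.943×10⁻⁸ − 2.014×10⁻⁸ = 5.929×10⁻⁸ m⁻¹.
a = 1.687×10⁷ m = 16865 km.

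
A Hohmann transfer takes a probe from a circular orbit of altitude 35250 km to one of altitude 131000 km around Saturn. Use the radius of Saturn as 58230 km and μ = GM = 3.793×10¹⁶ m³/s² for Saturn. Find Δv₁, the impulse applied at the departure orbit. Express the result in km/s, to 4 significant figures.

r₁ = 58230 + 35250 = 93480 km = 9.3480×10⁷ m.
r₂ = 58230 + 131000 = 189230 km = 1.8923×10⁸ m.
Transfer ellipse a_t = (r₁ + r₂)/2 = 1.414×10⁸ m.
At r₁: circular v_c1 = √(μ/r₁) = 20140 m/s; transfer-perikrone v_p = √[μ(2/r₁ − 1/a_t)] = 23310 m/s.
Δv₁ = v_p − v_c1 = 3163 m/s.
= 3.163 km/s.

Δv ≈ 3.163 km/s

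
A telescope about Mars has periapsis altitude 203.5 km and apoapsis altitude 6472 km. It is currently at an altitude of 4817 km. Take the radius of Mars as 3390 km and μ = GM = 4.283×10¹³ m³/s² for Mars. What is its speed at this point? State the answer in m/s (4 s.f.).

v ≈ 2018 m/s

r_p = 3390 + 203.5 = 3593.5 km = 3.5935×10⁶ m.
r_a = 3390 + 6472 = 9862.0 km = 9.8620×10⁶ m.
r = 3390 + 4817 = 8207.0 km = 8.207×10⁶ m.
Semi-major axis a = (r_p + r_a)/2 = 6727.8 km = 6.728×10⁶ m.
Vis-viva: v² = μ(2/r − 1/a) = 4.283×10¹³ × (2.437×10⁻⁷ − 1.486×10⁻⁷) = 4.071×10⁶ m²/s².
v = 2018 m/s.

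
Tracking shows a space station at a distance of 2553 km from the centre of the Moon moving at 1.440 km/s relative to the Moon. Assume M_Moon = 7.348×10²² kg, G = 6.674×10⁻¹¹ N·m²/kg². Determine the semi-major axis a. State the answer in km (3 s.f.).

μ = GM = 6.674×10⁻¹¹ × 7.348×10²² = 4.904×10¹² m³/s².
r = 2.553×10⁶ m.
Specific orbital energy ε = v²/2 − μ/r = (1440)²/2 − 4.904×10¹²/2.553×10⁶ = -8.841×10⁵ J/kg.
Since ε = −μ/(2a), a = −μ/(2ε) = 2.773×10⁶ m = 2773.5 km.

a ≈ 2770 km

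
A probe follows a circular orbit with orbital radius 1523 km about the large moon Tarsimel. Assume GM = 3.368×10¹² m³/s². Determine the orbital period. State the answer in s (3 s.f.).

T ≈ 6430 s

r = 1523 km = 1.523×10⁶ m.
Kepler's third law: T = 2π√(r³/μ) = 2π√((1.523×10⁶)³ / 3.368×10¹²).
r³/μ = 1.049×10⁶ s², so T = 2π × 1.024×10³ = 6.435×10³ s.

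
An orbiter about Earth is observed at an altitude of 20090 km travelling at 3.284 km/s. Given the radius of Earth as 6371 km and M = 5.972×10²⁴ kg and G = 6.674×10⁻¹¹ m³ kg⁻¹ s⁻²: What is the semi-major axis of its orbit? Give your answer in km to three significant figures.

a ≈ 20600 km

μ = GM = 6.674×10⁻¹¹ × 5.972×10²⁴ = 3.986×10¹⁴ m³/s².
r = 6371 + 20090 = 26461 km = 2.646×10⁷ m.
Vis-viva rearranged: 1/a = 2/r − v²/μ = 7.558×10⁻⁸ − 2.706×10⁻⁸ = 4.852×10⁻⁸ m⁻¹.
a = 2.061×10⁷ m = 20608 km.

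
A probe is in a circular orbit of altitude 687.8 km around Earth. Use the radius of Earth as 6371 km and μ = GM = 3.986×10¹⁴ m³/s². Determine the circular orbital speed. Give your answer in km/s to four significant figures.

v ≈ 7.515 km/s

r = 6371 + 687.8 = 7058.8 km = 7.0588×10⁶ m.
For a circular orbit v = √(μ/r) = √(3.986×10¹⁴ / 7.059×10⁶) = √(5.647×10⁷) = 7515 m/s.
That is 7.515 km/s.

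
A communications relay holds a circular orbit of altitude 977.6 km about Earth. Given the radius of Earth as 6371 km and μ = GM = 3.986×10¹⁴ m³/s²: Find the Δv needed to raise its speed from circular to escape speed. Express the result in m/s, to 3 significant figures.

r = 6371 + 977.6 = 7348.6 km = 7.3486×10⁶ m.
Circular speed v_c = √(μ/r) = 7365 m/s.
Escape speed v_esc = √(2μ/r) = √2 × v_c = 10420 m/s.
Δv = v_esc − v_c = 3051 m/s.

Δv ≈ 3050 m/s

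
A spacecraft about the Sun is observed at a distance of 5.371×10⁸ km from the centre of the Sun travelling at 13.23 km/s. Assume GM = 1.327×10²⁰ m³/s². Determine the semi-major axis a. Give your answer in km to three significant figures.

a ≈ 4.16×10⁸ km

r = 5.371×10¹¹ m.
Vis-viva rearranged: 1/a = 2/r − v²/μ = 3.724×10⁻¹² − 1.319×10⁻¹² = 2.405×10⁻¹² m⁻¹.
a = 4.159×10¹¹ m = 4.1585×10⁸ km.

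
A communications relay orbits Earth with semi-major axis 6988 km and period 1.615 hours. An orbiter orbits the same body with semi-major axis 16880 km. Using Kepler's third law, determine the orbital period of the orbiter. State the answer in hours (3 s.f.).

T₂ ≈ 6.06 hours

Kepler's third law: T² ∝ a³, so T₂ = T₁ (a₂/a₁)^(3/2).
a₂/a₁ = 2.416, (a₂/a₁)^(3/2) = 3.754.
T₂ = 1.615 × 3.754 = 6.063 hours.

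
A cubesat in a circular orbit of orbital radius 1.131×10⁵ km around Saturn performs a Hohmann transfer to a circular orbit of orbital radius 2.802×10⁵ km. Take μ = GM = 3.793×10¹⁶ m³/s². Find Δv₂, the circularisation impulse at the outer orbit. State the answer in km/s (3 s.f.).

r₁ = 1.131×10⁵ km = 1.131×10⁸ m.
r₂ = 2.802×10⁵ km = 2.802×10⁸ m.
Transfer ellipse a_t = (r₁ + r₂)/2 = 1.966×10⁸ m.
At r₁: circular v_c1 = √(μ/r₁) = 18310 m/s; transfer-perikrone v_p = √[μ(2/r₁ − 1/a_t)] = 21860 m/s.
At r₂: circular v_c2 = √(μ/r₂) = 11630 m/s; transfer-apokrone v_a = √[μ(2/r₂ − 1/a_t)] = 8824 m/s.
Δv₂ = v_c2 − v_a = 2811 m/s.
= 2.811 km/s.

Δv ≈ 2.81 km/s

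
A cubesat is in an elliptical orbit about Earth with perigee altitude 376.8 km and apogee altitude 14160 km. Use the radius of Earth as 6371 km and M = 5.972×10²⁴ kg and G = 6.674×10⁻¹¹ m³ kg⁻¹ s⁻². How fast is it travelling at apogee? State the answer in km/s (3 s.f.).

μ = GM = 6.674×10⁻¹¹ × 5.972×10²⁴ = 3.986×10¹⁴ m³/s².
r_p = 6371 + 376.8 = 6747.8 km = 6.7478×10⁶ m.
r_a = 6371 + 14160 = 20531 km = 2.0531×10⁷ m.
Semi-major axis a = (r_p + r_a)/2 = 13639 km = 1.364×10⁷ m.
Vis-viva: v² = μ(2/r − 1/a) = 3.986×10¹⁴ × (9.741×10⁻⁸ − 7.332×10⁻⁸) = 9.604×10⁶ m²/s².
v = 3099 m/s = 3.099 km/s.

v ≈ 3.10 km/s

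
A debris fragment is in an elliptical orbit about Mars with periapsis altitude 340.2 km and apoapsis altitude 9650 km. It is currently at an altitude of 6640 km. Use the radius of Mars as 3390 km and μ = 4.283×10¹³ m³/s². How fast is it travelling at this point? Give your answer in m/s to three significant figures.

v ≈ 1850 m/s

r_p = 3390 + 340.2 = 3730.2 km = 3.7302×10⁶ m.
r_a = 3390 + 9650 = 13040 km = 1.3040×10⁷ m.
r = 3390 + 6640 = 10030 km = 1.003×10⁷ m.
Semi-major axis a = (r_p + r_a)/2 = 8385.1 km = 8.385×10⁶ m.
Vis-viva: v² = μ(2/r − 1/a) = 4.283×10¹³ × (1.994×10⁻⁷ − 1.193×10⁻⁷) = 3.433×10⁶ m²/s².
v = 1853 m/s.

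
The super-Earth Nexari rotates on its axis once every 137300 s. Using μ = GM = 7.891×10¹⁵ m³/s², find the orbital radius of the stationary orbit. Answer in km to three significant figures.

A synchronous orbit has period T, so by Kepler's third law a = (μT²/4π²)^(1/3).
μT²/4π² = 7.891×10¹⁵ × (1.373×10⁵)² / 39.48 = 3.768×10²⁴ m³.
a = 1.556×10⁸ m = 1.5561×10⁵ km.

r_sync ≈ 1.56×10⁵ km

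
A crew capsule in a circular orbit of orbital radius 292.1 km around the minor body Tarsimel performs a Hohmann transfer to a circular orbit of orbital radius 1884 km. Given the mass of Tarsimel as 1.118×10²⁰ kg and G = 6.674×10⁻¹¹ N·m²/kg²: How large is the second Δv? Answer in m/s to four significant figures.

μ = GM = 6.674×10⁻¹¹ × 1.118×10²⁰ = 7.462×10⁹ m³/s².
r₁ = 292.1 km = 2.921×10⁵ m.
r₂ = 1884 km = 1.884×10⁶ m.
Transfer ellipse a_t = (r₁ + r₂)/2 = 1.088×10⁶ m.
At r₁: circular v_c1 = √(μ/r₁) = 159.8 m/s; transfer-periapsis v_p = √[μ(2/r₁ − 1/a_t)] = 210.3 m/s.
At r₂: circular v_c2 = √(μ/r₂) = 62.93 m/s; transfer-apoapsis v_a = √[μ(2/r₂ − 1/a_t)] = 32.61 m/s.
Δv₂ = v_c2 − v_a = 30.32 m/s.

Δv ≈ 30.32 m/s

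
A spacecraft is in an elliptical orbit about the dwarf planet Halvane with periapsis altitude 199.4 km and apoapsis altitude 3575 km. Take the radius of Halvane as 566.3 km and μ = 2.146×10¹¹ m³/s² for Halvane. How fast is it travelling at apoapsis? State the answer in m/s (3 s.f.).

r_p = 566.3 + 199.4 = 765.70 km = 7.6570×10⁵ m.
r_a = 566.3 + 3575 = 4141.3 km = 4.1413×10⁶ m.
Semi-major axis a = (r_p + r_a)/2 = 2453.5 km = 2.454×10⁶ m.
Vis-viva: v² = μ(2/r − 1/a) = 2.146×10¹¹ × (4.829×10⁻⁷ − 4.076×10⁻⁷) = 1.617×10⁴ m²/s².
v = 127.2 m/s.

v ≈ 127 m/s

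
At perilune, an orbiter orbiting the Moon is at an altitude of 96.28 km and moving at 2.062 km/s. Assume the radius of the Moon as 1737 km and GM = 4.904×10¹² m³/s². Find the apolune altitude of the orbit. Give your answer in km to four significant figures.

apolune altitude ≈ 5361 km

r_p = 1737 + 96.28 = 1833.3 km = 1.833×10⁶ m.
Specific energy ε = v²/2 − μ/r = -5.491×10⁵ J/kg, so a = −μ/(2ε) = 4.466×10⁶ m.
The apsides satisfy r_p + r_a = 2a, so the apolune radius is 2a − r_p = 7.098×10⁶ m = 7098.3 km.
Apolune altitude = 7098.3 − 1737 = 5361.3 km.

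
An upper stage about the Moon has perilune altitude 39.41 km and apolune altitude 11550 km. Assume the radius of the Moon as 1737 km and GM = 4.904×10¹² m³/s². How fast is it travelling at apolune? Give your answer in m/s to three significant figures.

r_p = 1737 + 39.41 = 1776.4 km = 1.7764×10⁶ m.
r_a = 1737 + 11550 = 13287 km = 1.3287×10⁷ m.
Semi-major axis a = (r_p + r_a)/2 = 7531.7 km = 7.532×10⁶ m.
Vis-viva: v² = μ(2/r − 1/a) = 4.904×10¹² × (1.505×10⁻⁷ − 1.328×10⁻⁷) = 8.705×10⁴ m²/s².
v = 295.0 m/s.

v ≈ 295 m/s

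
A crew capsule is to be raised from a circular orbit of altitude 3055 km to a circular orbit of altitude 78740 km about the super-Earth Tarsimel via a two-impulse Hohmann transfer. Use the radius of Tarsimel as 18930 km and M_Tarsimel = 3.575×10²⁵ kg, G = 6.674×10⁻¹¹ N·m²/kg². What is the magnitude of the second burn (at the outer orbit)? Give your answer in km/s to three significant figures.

μ = GM = 6.674×10⁻¹¹ × 3.575×10²⁵ = 2.386×10¹⁵ m³/s².
r₁ = 18930 + 3055 = 21985 km = 2.1985×10⁷ m.
r₂ = 18930 + 78740 = 97670 km = 9.7670×10⁷ m.
Transfer ellipse a_t = (r₁ + r₂)/2 = 5.983×10⁷ m.
At r₁: circular v_c1 = √(μ/r₁) = 10420 m/s; transfer-periapsis v_p = √[μ(2/r₁ − 1/a_t)] = 13310 m/s.
At r₂: circular v_c2 = √(μ/r₂) = 4943 m/s; transfer-apoapsis v_a = √[μ(2/r₂ − 1/a_t)] = 2996 m/s.
Δv₂ = v_c2 − v_a = 1946 m/s.
= 1.946 km/s.

Δv ≈ 1.95 km/s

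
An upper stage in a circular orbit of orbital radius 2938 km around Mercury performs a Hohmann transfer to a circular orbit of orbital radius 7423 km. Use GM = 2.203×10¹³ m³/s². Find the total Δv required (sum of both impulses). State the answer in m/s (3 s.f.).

Δv_total ≈ 965 m/s

r₁ = 2938 km = 2.938×10⁶ m.
r₂ = 7423 km = 7.423×10⁶ m.
Transfer ellipse a_t = (r₁ + r₂)/2 = 5.180×10⁶ m.
At r₁: circular v_c1 = √(μ/r₁) = 2738 m/s; transfer-periherm v_p = √[μ(2/r₁ − 1/a_t)] = 3278 m/s.
Δv₁ = v_p − v_c1 = 539.5 m/s.
At r₂: circular v_c2 = √(μ/r₂) = 1723 m/s; transfer-apoherm v_a = √[μ(2/r₂ − 1/a_t)] = 1297 m/s.
Δv₂ = v_c2 − v_a = 425.4 m/s.
Total Δv = Δv₁ + Δv₂ = 964.9 m/s.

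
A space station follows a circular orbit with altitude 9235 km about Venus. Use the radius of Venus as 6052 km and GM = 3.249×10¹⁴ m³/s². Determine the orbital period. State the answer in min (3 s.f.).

r = 6052 + 9235 = 15287 km = 1.5287×10⁷ m.
Kepler's third law: T = 2π√(r³/μ) = 2π√((1.529×10⁷)³ / 3.249×10¹⁴).
r³/μ = 1.100×10⁷ s², so T = 2π × 3.316×10³ = 2.083×10⁴ s.
Converting: 2.083×10⁴ s ÷ 60.00 = 347.2 min.

T ≈ 347 min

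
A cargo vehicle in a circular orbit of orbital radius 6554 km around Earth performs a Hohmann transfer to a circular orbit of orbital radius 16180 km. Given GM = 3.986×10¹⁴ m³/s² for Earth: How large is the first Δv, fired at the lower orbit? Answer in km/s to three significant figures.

r₁ = 6554 km = 6.554×10⁶ m.
r₂ = 16180 km = 1.618×10⁷ m.
Transfer ellipse a_t = (r₁ + r₂)/2 = 1.137×10⁷ m.
At r₁: circular v_c1 = √(μ/r₁) = 7799 m/s; transfer-perigee v_p = √[μ(2/r₁ − 1/a_t)] = 9304 m/s.
Δv₁ = v_p − v_c1 = 1506 m/s.
= 1.506 km/s.

Δv ≈ 1.51 km/s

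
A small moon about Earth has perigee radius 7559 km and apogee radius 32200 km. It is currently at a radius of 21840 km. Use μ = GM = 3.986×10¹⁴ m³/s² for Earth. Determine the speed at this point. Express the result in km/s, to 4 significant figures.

v ≈ 4.056 km/s

Semi-major axis a = (r_p + r_a)/2 = 19880 km = 1.988×10⁷ m.
Vis-viva: v² = μ(2/r − 1/a) = 3.986×10¹⁴ × (9.158×10⁻⁸ − 5.030×10⁻⁸) = 1.645×10⁷ m²/s².
v = 4056 m/s = 4.056 km/s.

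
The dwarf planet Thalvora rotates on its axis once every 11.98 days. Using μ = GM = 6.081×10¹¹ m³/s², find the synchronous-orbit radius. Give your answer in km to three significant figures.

T = 11.98 days = 1.035×10⁶ s.
A synchronous orbit has period T, so by Kepler's third law a = (μT²/4π²)^(1/3).
μT²/4π² = 6.081×10¹¹ × (1.035×10⁶)² / 39.48 = 1.650×10²² m³.
a = 2.546×10⁷ m = 25460 km.

r_sync ≈ 25500 km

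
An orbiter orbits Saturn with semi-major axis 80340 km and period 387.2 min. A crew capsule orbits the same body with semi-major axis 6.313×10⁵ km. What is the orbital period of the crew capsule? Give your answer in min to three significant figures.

T₂ ≈ 8530 min

Kepler's third law: T² ∝ a³, so T₂ = T₁ (a₂/a₁)^(3/2).
a₂/a₁ = 7.858, (a₂/a₁)^(3/2) = 22.03.
T₂ = 387.2 × 22.03 = 8529 min.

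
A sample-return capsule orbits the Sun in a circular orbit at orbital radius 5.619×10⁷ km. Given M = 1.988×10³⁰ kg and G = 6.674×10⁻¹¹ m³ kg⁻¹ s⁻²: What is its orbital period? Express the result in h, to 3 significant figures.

T ≈ 2020 h

μ = GM = 6.674×10⁻¹¹ × 1.988×10³⁰ = 1.327×10²⁰ m³/s².
r = 5.619×10⁷ km = 5.619×10¹⁰ m.
Kepler's third law: T = 2π√(r³/μ) = 2π√((5.619×10¹⁰)³ / 1.327×10²⁰).
r³/μ = 1.337×10¹² s², so T = 2π × 1.156×10⁶ = 7.266×10⁶ s.
Converting: 7.266×10⁶ s ÷ 3600 = 2018 h.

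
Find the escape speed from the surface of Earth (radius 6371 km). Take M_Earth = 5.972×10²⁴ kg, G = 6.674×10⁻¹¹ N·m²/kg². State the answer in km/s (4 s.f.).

μ = GM = 6.674×10⁻¹¹ × 5.972×10²⁴ = 3.986×10¹⁴ m³/s².
r = R = 6.371×10⁶ m.
Escape speed v_esc = √(2μ/r) = √(2 × 3.986×10¹⁴ / 6.371×10⁶) = √(1.251×10⁸) = 11190 m/s.
= 11.19 km/s.

v_esc ≈ 11.19 km/s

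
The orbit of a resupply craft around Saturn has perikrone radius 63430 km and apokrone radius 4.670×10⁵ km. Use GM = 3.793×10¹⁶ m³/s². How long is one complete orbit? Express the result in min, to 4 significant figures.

Semi-major axis a = (r_p + r_a)/2 = (63430 + 4.6700×10⁵)/2 = 2.6522×10⁵ km = 2.652×10⁸ m.
By Kepler's third law T = 2π√(a³/μ) = 2π × 2.218×10⁴ = 1.393×10⁵ s.
= 2322 min.

T ≈ 2322 min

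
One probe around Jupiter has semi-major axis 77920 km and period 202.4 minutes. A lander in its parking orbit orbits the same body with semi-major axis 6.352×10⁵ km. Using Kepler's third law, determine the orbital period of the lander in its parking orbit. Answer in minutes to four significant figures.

T₂ ≈ 4711 minutes

Kepler's third law: T² ∝ a³, so T₂ = T₁ (a₂/a₁)^(3/2).
a₂/a₁ = 8.152, (a₂/a₁)^(3/2) = 23.28.
T₂ = 202.4 × 23.28 = 4711 minutes.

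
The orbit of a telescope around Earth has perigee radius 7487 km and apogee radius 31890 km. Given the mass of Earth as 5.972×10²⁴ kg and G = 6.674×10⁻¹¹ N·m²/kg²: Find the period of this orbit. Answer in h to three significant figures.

μ = GM = 6.674×10⁻¹¹ × 5.972×10²⁴ = 3.986×10¹⁴ m³/s².
Semi-major axis a = (r_p + r_a)/2 = (7487.0 + 31890)/2 = 19688 km = 1.969×10⁷ m.
By Kepler's third law T = 2π√(a³/μ) = 2π × 4.376×10³ = 2.749×10⁴ s.
= 7.637 h.

T ≈ 7.64 h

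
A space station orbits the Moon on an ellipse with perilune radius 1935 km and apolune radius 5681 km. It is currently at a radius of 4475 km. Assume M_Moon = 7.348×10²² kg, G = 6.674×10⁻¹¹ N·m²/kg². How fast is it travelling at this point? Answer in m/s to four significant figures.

μ = GM = 6.674×10⁻¹¹ × 7.348×10²² = 4.904×10¹² m³/s².
Semi-major axis a = (r_p + r_a)/2 = 3808.0 km = 3.808×10⁶ m.
Vis-viva: v² = μ(2/r − 1/a) = 4.904×10¹² × (4.469×10⁻⁷ − 2.626×10⁻⁷) = 9.039×10⁵ m²/s².
v = 950.8 m/s.

v ≈ 950.8 m/s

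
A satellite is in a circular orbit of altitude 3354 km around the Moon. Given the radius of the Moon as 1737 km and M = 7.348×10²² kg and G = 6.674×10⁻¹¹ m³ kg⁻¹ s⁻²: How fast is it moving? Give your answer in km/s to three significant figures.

μ = GM = 6.674×10⁻¹¹ × 7.348×10²² = 4.904×10¹² m³/s².
r = 1737 + 3354 = 5091.0 km = 5.0910×10⁶ m.
For a circular orbit v = √(μ/r) = √(4.904×10¹² / 5.091×10⁶) = √(9.633×10⁵) = 981.5 m/s.
That is 0.9815 km/s.

v ≈ 0.981 km/s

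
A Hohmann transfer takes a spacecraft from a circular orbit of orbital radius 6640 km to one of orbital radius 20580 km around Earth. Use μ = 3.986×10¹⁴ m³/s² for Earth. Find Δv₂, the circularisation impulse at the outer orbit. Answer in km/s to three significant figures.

Δv ≈ 1.33 km/s

r₁ = 6640 km = 6.640×10⁶ m.
r₂ = 20580 km = 2.058×10⁷ m.
Transfer ellipse a_t = (r₁ + r₂)/2 = 1.361×10⁷ m.
At r₁: circular v_c1 = √(μ/r₁) = 7748 m/s; transfer-perigee v_p = √[μ(2/r₁ − 1/a_t)] = 9527 m/s.
At r₂: circular v_c2 = √(μ/r₂) = 4401 m/s; transfer-apogee v_a = √[μ(2/r₂ − 1/a_t)] = 3074 m/s.
Δv₂ = v_c2 − v_a = 1327 m/s.
= 1.327 km/s.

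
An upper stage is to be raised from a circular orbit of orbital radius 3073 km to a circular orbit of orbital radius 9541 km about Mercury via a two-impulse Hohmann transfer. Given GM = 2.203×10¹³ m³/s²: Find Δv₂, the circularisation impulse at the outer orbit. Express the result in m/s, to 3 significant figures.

r₁ = 3073 km = 3.073×10⁶ m.
r₂ = 9541 km = 9.541×10⁶ m.
Transfer ellipse a_t = (r₁ + r₂)/2 = 6.307×10⁶ m.
At r₁: circular v_c1 = √(μ/r₁) = 2677 m/s; transfer-periherm v_p = √[μ(2/r₁ − 1/a_t)] = 3293 m/s.
At r₂: circular v_c2 = √(μ/r₂) = 1520 m/s; transfer-apoherm v_a = √[μ(2/r₂ − 1/a_t)] = 1061 m/s.
Δv₂ = v_c2 − v_a = 458.9 m/s.

Δv ≈ 459 m/s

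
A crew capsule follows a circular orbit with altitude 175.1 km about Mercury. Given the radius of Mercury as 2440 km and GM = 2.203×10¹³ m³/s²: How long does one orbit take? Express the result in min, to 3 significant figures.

r = 2440 + 175.1 = 2615.1 km = 2.6151×10⁶ m.
Kepler's third law: T = 2π√(r³/μ) = 2π√((2.615×10⁶)³ / 2.203×10¹³).
r³/μ = 8.118×10⁵ s², so T = 2π × 9.010×10² = 5.661×10³ s.
Converting: 5.661×10³ s ÷ 60.00 = 94.35 min.

T ≈ 94.4 min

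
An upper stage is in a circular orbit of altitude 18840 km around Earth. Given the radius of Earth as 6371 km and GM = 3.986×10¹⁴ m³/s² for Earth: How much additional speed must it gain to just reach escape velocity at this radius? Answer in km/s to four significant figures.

Δv ≈ 1.647 km/s

r = 6371 + 18840 = 25211 km = 2.5211×10⁷ m.
Circular speed v_c = √(μ/r) = 3976 m/s.
Escape speed v_esc = √(2μ/r) = √2 × v_c = 5623 m/s.
Δv = v_esc − v_c = 1647 m/s = 1.647 km/s.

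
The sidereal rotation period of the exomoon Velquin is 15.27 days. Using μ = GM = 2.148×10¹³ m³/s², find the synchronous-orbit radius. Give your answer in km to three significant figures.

T = 15.27 days = 1.319×10⁶ s.
A synchronous orbit has period T, so by Kepler's third law a = (μT²/4π²)^(1/3).
μT²/4π² = 2.148×10¹³ × (1.319×10⁶)² / 39.48 = 9.471×10²³ m³.
a = 9.820×10⁷ m = 98203 km.

r_sync ≈ 98200 km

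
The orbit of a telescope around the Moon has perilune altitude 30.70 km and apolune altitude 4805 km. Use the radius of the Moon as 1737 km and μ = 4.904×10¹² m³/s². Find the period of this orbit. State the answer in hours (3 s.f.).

T ≈ 6.67 hours

r_p = 1737 + 30.70 = 1767.7 km = 1.7677×10⁶ m.
r_a = 1737 + 4805 = 6542.0 km = 6.5420×10⁶ m.
Semi-major axis a = (r_p + r_a)/2 = (1767.7 + 6542.0)/2 = 4154.9 km = 4.155×10⁶ m.
By Kepler's third law T = 2π√(a³/μ) = 2π × 3.824×10³ = 2.403×10⁴ s.
= 6.675 hours.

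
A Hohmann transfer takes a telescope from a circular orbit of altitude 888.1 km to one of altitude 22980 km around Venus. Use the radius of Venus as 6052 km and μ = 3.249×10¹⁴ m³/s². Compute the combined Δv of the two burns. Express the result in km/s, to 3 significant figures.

r₁ = 6052 + 888.1 = 6940.1 km = 6.9401×10⁶ m.
r₂ = 6052 + 22980 = 29032 km = 2.9032×10⁷ m.
Transfer ellipse a_t = (r₁ + r₂)/2 = 1.799×10⁷ m.
At r₁: circular v_c1 = √(μ/r₁) = 6842 m/s; transfer-periapsis v_p = √[μ(2/r₁ − 1/a_t)] = 8693 m/s.
Δv₁ = v_p − v_c1 = 1851 m/s.
At r₂: circular v_c2 = √(μ/r₂) = 3345 m/s; transfer-apoapsis v_a = √[μ(2/r₂ − 1/a_t)] = 2078 m/s.
Δv₂ = v_c2 − v_a = 1267 m/s.
Total Δv = Δv₁ + Δv₂ = 3118 m/s = 3.118 km/s.

Δv_total ≈ 3.12 km/s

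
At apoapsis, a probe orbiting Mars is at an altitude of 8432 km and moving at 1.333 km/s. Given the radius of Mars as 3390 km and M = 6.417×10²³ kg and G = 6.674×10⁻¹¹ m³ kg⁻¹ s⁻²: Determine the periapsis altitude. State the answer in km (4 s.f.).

periapsis altitude ≈ 451.4 km

μ = GM = 6.674×10⁻¹¹ × 6.417×10²³ = 4.283×10¹³ m³/s².
r_a = 3390 + 8432 = 11822 km = 1.182×10⁷ m.
Specific energy ε = v²/2 − μ/r = -2.734×10⁶ J/kg, so a = −μ/(2ε) = 7.832×10⁶ m.
The apsides satisfy r_p + r_a = 2a, so the periapsis radius is 2a − r_a = 3.841×10⁶ m = 3841.4 km.
Periapsis altitude = 3841.4 − 3390 = 451.39 km.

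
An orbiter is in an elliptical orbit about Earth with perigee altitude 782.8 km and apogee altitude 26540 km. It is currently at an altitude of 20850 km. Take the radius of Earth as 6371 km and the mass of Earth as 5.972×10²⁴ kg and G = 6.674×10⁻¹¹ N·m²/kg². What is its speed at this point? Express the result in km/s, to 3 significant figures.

μ = GM = 6.674×10⁻¹¹ × 5.972×10²⁴ = 3.986×10¹⁴ m³/s².
r_p = 6371 + 782.8 = 7153.8 km = 7.1538×10⁶ m.
r_a = 6371 + 26540 = 32911 km = 3.2911×10⁷ m.
r = 6371 + 20850 = 27221 km = 2.722×10⁷ m.
Semi-major axis a = (r_p + r_a)/2 = 20032 km = 2.003×10⁷ m.
Vis-viva: v² = μ(2/r − 1/a) = 3.986×10¹⁴ × (7.347×10⁻⁸ − 4.992×10⁻⁸) = 9.388×10⁶ m²/s².
v = 3064 m/s = 3.064 km/s.

v ≈ 3.06 km/s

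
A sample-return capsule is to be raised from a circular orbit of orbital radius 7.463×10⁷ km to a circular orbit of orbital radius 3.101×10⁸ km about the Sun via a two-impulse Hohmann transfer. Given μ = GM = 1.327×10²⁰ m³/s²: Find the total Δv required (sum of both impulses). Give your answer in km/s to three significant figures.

r₁ = 7.463×10⁷ km = 7.463×10¹⁰ m.
r₂ = 3.101×10⁸ km = 3.101×10¹¹ m.
Transfer ellipse a_t = (r₁ + r₂)/2 = 1.924×10¹¹ m.
At r₁: circular v_c1 = √(μ/r₁) = 42170 m/s; transfer-perihelion v_p = √[μ(2/r₁ − 1/a_t)] = 53540 m/s.
Δv₁ = v_p − v_c1 = 11370 m/s.
At r₂: circular v_c2 = √(μ/r₂) = 20690 m/s; transfer-aphelion v_a = √[μ(2/r₂ − 1/a_t)] = 12880 m/s.
Δv₂ = v_c2 − v_a = 7802 m/s.
Total Δv = Δv₁ + Δv₂ = 19170 m/s = 19.17 km/s.

Δv_total ≈ 19.2 km/s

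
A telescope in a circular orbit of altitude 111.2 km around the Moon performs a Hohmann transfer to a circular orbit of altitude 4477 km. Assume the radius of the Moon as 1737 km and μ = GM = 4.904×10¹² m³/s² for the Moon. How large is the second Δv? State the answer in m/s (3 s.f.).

r₁ = 1737 + 111.2 = 1848.2 km = 1.8482×10⁶ m.
r₂ = 1737 + 4477 = 6214.0 km = 6.2140×10⁶ m.
Transfer ellipse a_t = (r₁ + r₂)/2 = 4.031×10⁶ m.
At r₁: circular v_c1 = √(μ/r₁) = 1629 m/s; transfer-perilune v_p = √[μ(2/r₁ − 1/a_t)] = 2022 m/s.
At r₂: circular v_c2 = √(μ/r₂) = 888.4 m/s; transfer-apolune v_a = √[μ(2/r₂ − 1/a_t)] = 601.5 m/s.
Δv₂ = v_c2 − v_a = 286.8 m/s.

Δv ≈ 287 m/s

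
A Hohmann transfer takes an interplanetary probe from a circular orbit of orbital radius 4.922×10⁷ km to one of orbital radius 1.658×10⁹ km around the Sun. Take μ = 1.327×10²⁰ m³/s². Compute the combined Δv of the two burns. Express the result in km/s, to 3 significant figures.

r₁ = 4.922×10⁷ km = 4.922×10¹⁰ m.
r₂ = 1.658×10⁹ km = 1.658×10¹² m.
Transfer ellipse a_t = (r₁ + r₂)/2 = 8.536×10¹¹ m.
At r₁: circular v_c1 = √(μ/r₁) = 51920 m/s; transfer-perihelion v_p = √[μ(2/r₁ − 1/a_t)] = 72360 m/s.
Δv₁ = v_p − v_c1 = 20440 m/s.
At r₂: circular v_c2 = √(μ/r₂) = 8946 m/s; transfer-aphelion v_a = √[μ(2/r₂ − 1/a_t)] = 2148 m/s.
Δv₂ = v_c2 − v_a = 6798 m/s.
Total Δv = Δv₁ + Δv₂ = 27240 m/s = 27.24 km/s.

Δv_total ≈ 27.2 km/s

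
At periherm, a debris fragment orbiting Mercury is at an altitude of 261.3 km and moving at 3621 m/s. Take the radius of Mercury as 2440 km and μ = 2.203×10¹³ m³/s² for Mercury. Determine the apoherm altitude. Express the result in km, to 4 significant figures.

apoherm altitude ≈ 8632 km

r_p = 2440 + 261.3 = 2701.3 km = 2.701×10⁶ m.
Specific energy ε = v²/2 − μ/r = -1.600×10⁶ J/kg, so a = −μ/(2ε) = 6.886×10⁶ m.
The apsides satisfy r_p + r_a = 2a, so the apoherm radius is 2a − r_p = 1.107×10⁷ m = 11072 km.
Apoherm altitude = 11072 − 2440 = 8631.6 km.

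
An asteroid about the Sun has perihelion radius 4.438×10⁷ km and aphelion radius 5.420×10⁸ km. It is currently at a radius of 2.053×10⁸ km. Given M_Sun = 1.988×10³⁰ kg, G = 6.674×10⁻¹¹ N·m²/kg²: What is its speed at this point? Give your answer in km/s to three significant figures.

μ = GM = 6.674×10⁻¹¹ × 1.988×10³⁰ = 1.327×10²⁰ m³/s².
Semi-major axis a = (r_p + r_a)/2 = 2.9319×10⁸ km = 2.932×10¹¹ m.
Vis-viva: v² = μ(2/r − 1/a) = 1.327×10²⁰ × (9.742×10⁻¹² − 3.411×10⁻¹²) = 8.400×10⁸ m²/s².
v = 28980 m/s = 28.98 km/s.

v ≈ 29.0 km/s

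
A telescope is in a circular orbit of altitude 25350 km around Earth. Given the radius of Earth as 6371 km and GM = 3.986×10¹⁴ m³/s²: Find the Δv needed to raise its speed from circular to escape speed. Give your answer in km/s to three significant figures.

Δv ≈ 1.47 km/s

r = 6371 + 25350 = 31721 km = 3.1721×10⁷ m.
Circular speed v_c = √(μ/r) = 3545 m/s.
Escape speed v_esc = √(2μ/r) = √2 × v_c = 5013 m/s.
Δv = v_esc − v_c = 1468 m/s = 1.468 km/s.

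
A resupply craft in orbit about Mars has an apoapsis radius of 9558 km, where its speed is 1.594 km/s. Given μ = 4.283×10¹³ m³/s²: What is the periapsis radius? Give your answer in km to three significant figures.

r_a = 9.558×10⁶ m.
Specific energy ε = v²/2 − μ/r = -3.211×10⁶ J/kg, so a = −μ/(2ε) = 6.670×10⁶ m.
The apsides satisfy r_p + r_a = 2a, so the periapsis radius is 2a − r_a = 3.782×10⁶ m = 3782.0 km.

periapsis radius ≈ 3780 km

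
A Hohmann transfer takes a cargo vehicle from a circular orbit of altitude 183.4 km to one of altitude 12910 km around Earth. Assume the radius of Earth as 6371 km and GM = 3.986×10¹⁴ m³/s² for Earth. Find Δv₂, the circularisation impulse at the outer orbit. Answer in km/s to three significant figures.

r₁ = 6371 + 183.4 = 6554.4 km = 6.5544×10⁶ m.
r₂ = 6371 + 12910 = 19281 km = 1.9281×10⁷ m.
Transfer ellipse a_t = (r₁ + r₂)/2 = 1.292×10⁷ m.
At r₁: circular v_c1 = √(μ/r₁) = 7798 m/s; transfer-perigee v_p = √[μ(2/r₁ − 1/a_t)] = 9527 m/s.
At r₂: circular v_c2 = √(μ/r₂) = 4547 m/s; transfer-apogee v_a = √[μ(2/r₂ − 1/a_t)] = 3239 m/s.
Δv₂ = v_c2 − v_a = 1308 m/s.
= 1.308 km/s.

Δv ≈ 1.31 km/s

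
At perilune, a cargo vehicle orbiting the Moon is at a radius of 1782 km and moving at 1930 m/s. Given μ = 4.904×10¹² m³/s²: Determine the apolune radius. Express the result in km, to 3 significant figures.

r_p = 1.782×10⁶ m.
Specific energy ε = v²/2 − μ/r = -8.895×10⁵ J/kg, so a = −μ/(2ε) = 2.757×10⁶ m.
The apsides satisfy r_p + r_a = 2a, so the apolune radius is 2a − r_p = 3.731×10⁶ m = 3731.1 km.

apolune radius ≈ 3730 km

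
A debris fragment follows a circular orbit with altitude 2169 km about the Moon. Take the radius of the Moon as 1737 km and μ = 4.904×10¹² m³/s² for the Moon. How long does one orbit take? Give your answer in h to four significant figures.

r = 1737 + 2169 = 3906.0 km = 3.9060×10⁶ m.
Kepler's third law: T = 2π√(r³/μ) = 2π√((3.906×10⁶)³ / 4.904×10¹²).
r³/μ = 1.215×10⁷ s², so T = 2π × 3.486×10³ = 2.190×10⁴ s.
Converting: 2.190×10⁴ s ÷ 3600 = 6.084 h.

T ≈ 6.084 h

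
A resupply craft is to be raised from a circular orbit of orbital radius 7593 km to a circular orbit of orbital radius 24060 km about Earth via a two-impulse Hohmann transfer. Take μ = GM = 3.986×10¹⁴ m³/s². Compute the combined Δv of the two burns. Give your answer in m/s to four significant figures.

Δv_total ≈ 2939 m/s

r₁ = 7593 km = 7.593×10⁶ m.
r₂ = 24060 km = 2.406×10⁷ m.
Transfer ellipse a_t = (r₁ + r₂)/2 = 1.583×10⁷ m.
At r₁: circular v_c1 = √(μ/r₁) = 7245 m/s; transfer-perigee v_p = √[μ(2/r₁ − 1/a_t)] = 8933 m/s.
Δv₁ = v_p − v_c1 = 1688 m/s.
At r₂: circular v_c2 = √(μ/r₂) = 4070 m/s; transfer-apogee v_a = √[μ(2/r₂ − 1/a_t)] = 2819 m/s.
Δv₂ = v_c2 − v_a = 1251 m/s.
Total Δv = Δv₁ + Δv₂ = 2939 m/s.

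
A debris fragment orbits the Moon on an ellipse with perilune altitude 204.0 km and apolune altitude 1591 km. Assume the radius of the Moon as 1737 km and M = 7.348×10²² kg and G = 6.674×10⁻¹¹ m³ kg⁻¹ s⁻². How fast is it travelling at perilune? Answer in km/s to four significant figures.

v ≈ 1.787 km/s

μ = GM = 6.674×10⁻¹¹ × 7.348×10²² = 4.904×10¹² m³/s².
r_p = 1737 + 204.0 = 1941.0 km = 1.9410×10⁶ m.
r_a = 1737 + 1591 = 3328.0 km = 3.3280×10⁶ m.
Semi-major axis a = (r_p + r_a)/2 = 2634.5 km = 2.634×10⁶ m.
Vis-viva: v² = μ(2/r − 1/a) = 4.904×10¹² × (1.030×10⁻⁶ − 3.796×10⁻⁷) = 3.192×10⁶ m²/s².
v = 1787 m/s = 1.787 km/s.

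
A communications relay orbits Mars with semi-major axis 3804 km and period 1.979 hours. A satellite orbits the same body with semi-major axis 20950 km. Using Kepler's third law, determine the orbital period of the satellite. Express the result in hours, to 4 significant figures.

Kepler's third law: T² ∝ a³, so T₂ = T₁ (a₂/a₁)^(3/2).
a₂/a₁ = 5.507, (a₂/a₁)^(3/2) = 12.92.
T₂ = 1.979 × 12.92 = 25.58 hours.

T₂ ≈ 25.58 hours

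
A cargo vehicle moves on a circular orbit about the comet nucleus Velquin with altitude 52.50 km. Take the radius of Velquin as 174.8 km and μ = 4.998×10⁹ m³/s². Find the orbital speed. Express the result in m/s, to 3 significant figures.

r = 174.8 + 52.50 = 227.30 km = 2.2730×10⁵ m.
For a circular orbit v = √(μ/r) = √(4.998×10⁹ / 2.273×10⁵) = √(2.199×10⁴) = 148.3 m/s.

v ≈ 148 m/s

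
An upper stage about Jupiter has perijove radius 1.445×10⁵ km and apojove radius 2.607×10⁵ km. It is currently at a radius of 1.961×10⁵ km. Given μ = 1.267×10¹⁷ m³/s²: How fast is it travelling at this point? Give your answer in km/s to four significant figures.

Semi-major axis a = (r_p + r_a)/2 = 2.0260×10⁵ km = 2.026×10⁸ m.
Vis-viva: v² = μ(2/r − 1/a) = 1.267×10¹⁷ × (1.020×10⁻⁸ − 4.936×10⁻⁹) = 6.668×10⁸ m²/s².
v = 25820 m/s = 25.82 km/s.

v ≈ 25.82 km/s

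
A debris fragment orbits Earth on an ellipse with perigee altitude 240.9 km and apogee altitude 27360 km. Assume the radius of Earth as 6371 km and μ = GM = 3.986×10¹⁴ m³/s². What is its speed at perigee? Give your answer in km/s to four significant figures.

r_p = 6371 + 240.9 = 6611.9 km = 6.6119×10⁶ m.
r_a = 6371 + 27360 = 33731 km = 3.3731×10⁷ m.
Semi-major axis a = (r_p + r_a)/2 = 20171 km = 2.017×10⁷ m.
Vis-viva: v² = μ(2/r − 1/a) = 3.986×10¹⁴ × (3.025×10⁻⁷ − 4.958×10⁻⁸) = 1.008×10⁸ m²/s².
v = 10040 m/s = 10.04 km/s.

v ≈ 10.04 km/s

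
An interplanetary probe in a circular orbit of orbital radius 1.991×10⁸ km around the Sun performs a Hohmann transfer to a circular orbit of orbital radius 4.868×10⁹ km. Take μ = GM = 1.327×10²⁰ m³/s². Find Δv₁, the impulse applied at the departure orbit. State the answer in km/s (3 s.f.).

Δv ≈ 9.97 km/s

r₁ = 1.991×10⁸ km = 1.991×10¹¹ m.
r₂ = 4.868×10⁹ km = 4.868×10¹² m.
Transfer ellipse a_t = (r₁ + r₂)/2 = 2.534×10¹² m.
At r₁: circular v_c1 = √(μ/r₁) = 25820 m/s; transfer-perihelion v_p = √[μ(2/r₁ − 1/a_t)] = 35790 m/s.
Δv₁ = v_p − v_c1 = 9969 m/s.
= 9.969 km/s.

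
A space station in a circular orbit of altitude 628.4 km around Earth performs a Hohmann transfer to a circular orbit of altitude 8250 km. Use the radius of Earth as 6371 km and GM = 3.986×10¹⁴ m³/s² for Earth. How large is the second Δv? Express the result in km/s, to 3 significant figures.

Δv ≈ 1.02 km/s

r₁ = 6371 + 628.4 = 6999.4 km = 6.9994×10⁶ m.
r₂ = 6371 + 8250 = 14621 km = 1.4621×10⁷ m.
Transfer ellipse a_t = (r₁ + r₂)/2 = 1.081×10⁷ m.
At r₁: circular v_c1 = √(μ/r₁) = 7546 m/s; transfer-perigee v_p = √[μ(2/r₁ − 1/a_t)] = 8776 m/s.
At r₂: circular v_c2 = √(μ/r₂) = 5221 m/s; transfer-apogee v_a = √[μ(2/r₂ − 1/a_t)] = 4201 m/s.
Δv₂ = v_c2 − v_a = 1020 m/s.
= 1.020 km/s.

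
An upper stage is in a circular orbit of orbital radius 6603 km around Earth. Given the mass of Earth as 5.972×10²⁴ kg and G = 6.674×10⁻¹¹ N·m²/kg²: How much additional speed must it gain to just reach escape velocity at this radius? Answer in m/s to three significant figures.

μ = GM = 6.674×10⁻¹¹ × 5.972×10²⁴ = 3.986×10¹⁴ m³/s².
r = 6603 km = 6.603×10⁶ m.
Circular speed v_c = √(μ/r) = 7769 m/s.
Escape speed v_esc = √(2μ/r) = √2 × v_c = 10990 m/s.
Δv = v_esc − v_c = 3218 m/s.

Δv ≈ 3220 m/s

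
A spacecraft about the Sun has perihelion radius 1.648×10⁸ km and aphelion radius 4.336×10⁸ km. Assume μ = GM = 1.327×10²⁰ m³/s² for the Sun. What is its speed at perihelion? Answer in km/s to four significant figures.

v ≈ 34.16 km/s

Semi-major axis a = (r_p + r_a)/2 = 2.9920×10⁸ km = 2.992×10¹¹ m.
Vis-viva: v² = μ(2/r − 1/a) = 1.327×10²⁰ × (1.214×10⁻¹¹ − 3.342×10⁻¹²) = 1.167×10⁹ m²/s².
v = 34160 m/s = 34.16 km/s.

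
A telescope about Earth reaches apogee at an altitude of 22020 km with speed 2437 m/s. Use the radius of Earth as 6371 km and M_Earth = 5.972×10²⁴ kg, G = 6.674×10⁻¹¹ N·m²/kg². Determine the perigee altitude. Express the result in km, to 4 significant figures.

perigee altitude ≈ 1245 km

μ = GM = 6.674×10⁻¹¹ × 5.972×10²⁴ = 3.986×10¹⁴ m³/s².
r_a = 6371 + 22020 = 28391 km = 2.839×10⁷ m.
Specific energy ε = v²/2 − μ/r = -1.107×10⁷ J/kg, so a = −μ/(2ε) = 1.800×10⁷ m.
The apsides satisfy r_p + r_a = 2a, so the perigee radius is 2a − r_a = 7.616×10⁶ m = 7616.4 km.
Perigee altitude = 7616.4 − 6371 = 1245.4 km.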